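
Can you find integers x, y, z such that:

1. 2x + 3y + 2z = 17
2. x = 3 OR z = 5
Yes

Take x = 2, y = 1, z = 5. Substituting into each constraint:
  (1) 2(2) + 3(1) + 2(5) = 17 ✓
  (2) z = 5, target 5 ✓ (second branch holds)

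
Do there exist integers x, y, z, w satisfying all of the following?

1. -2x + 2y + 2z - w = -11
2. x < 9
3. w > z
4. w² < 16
Yes

Take x = 5, y = 0, z = 0, w = 1. Substituting into each constraint:
  (1) -2(5) + 2(0) + 2(0) + (-1) = -11 ✓
  (2) 5 < 9 ✓
  (3) 1 > 0 ✓
  (4) w² = (1)² = 1, and 1 < 16 ✓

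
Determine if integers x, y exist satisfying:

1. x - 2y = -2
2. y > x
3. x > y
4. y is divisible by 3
No

A contradictory subset is {y > x, x > y}. No integer assignment can satisfy these jointly:

  - y > x: bounds one variable relative to another variable
  - x > y: bounds one variable relative to another variable

Direct contradiction: y > x and x > y cannot both hold.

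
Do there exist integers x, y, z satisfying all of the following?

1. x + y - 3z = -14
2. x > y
Yes

Take x = 1, y = 0, z = 5. Substituting into each constraint:
  (1) 1 + 0 - 3(5) = -14 ✓
  (2) 1 > 0 ✓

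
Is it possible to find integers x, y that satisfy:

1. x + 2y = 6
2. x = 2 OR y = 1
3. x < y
No

The full constraint system is jointly infeasible over the integers. Each constraint and what it forces:

  - x + 2y = 6: is a linear equation tying the variables together
  - x = 2 OR y = 1: forces a choice: either x = 2 or y = 1
  - x < y: bounds one variable relative to another variable

Split on the disjunction (x = 2 OR y = 1):
  • If x = 2: the equation forces y = 2, giving (x, y) = (2, 2), which violates y > x.
  • If y = 1: the equation forces x = 4, giving (y, x) = (1, 4), which violates y > x.
Both branches are infeasible, so the system has no integer solution.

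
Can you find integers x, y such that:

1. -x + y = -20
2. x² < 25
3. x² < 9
Yes

Take x = 0, y = -20. Substituting into each constraint:
  (1) 0 + (-20) = -20 ✓
  (2) x² = (0)² = 0, and 0 < 25 ✓
  (3) x² = (0)² = 0, and 0 < 9 ✓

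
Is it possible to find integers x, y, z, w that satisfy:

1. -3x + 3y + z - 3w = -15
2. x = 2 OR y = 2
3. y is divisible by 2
Yes

Take x = 2, y = 0, z = -9, w = 0. Substituting into each constraint:
  (1) -3(2) + 3(0) + (-9) - 3(0) = -15 ✓
  (2) x = 2, target 2 ✓ (first branch holds)
  (3) 0 = 2 × 0, remainder 0 ✓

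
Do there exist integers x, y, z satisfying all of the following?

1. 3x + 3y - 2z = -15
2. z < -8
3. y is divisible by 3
Yes

Take x = -11, y = 0, z = -9. Substituting into each constraint:
  (1) 3(-11) + 3(0) - 2(-9) = -15 ✓
  (2) -9 < -8 ✓
  (3) 0 = 3 × 0, remainder 0 ✓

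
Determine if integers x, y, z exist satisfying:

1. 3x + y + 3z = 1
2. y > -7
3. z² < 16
Yes

Take x = 0, y = 1, z = 0. Substituting into each constraint:
  (1) 3(0) + 1 + 3(0) = 1 ✓
  (2) 1 > -7 ✓
  (3) z² = (0)² = 0, and 0 < 16 ✓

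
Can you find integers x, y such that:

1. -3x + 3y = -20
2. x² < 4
No

Even the single constraint (-3x + 3y = -20) is infeasible over the integers.

  - -3x + 3y = -20: every term on the left is divisible by 3, so the LHS ≡ 0 (mod 3), but the RHS -20 is not — no integer solution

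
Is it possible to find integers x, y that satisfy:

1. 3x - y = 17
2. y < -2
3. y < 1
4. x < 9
Yes

Take x = 4, y = -5. Substituting into each constraint:
  (1) 3(4) + 5 = 17 ✓
  (2) -5 < -2 ✓
  (3) -5 < 1 ✓
  (4) 4 < 9 ✓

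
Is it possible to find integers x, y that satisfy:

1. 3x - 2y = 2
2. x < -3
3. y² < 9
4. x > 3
No

A contradictory subset is {x < -3, x > 3}. No integer assignment can satisfy these jointly:

  - x < -3: bounds one variable relative to a constant
  - x > 3: bounds one variable relative to a constant

Direct contradiction: the bounds on x require x ≥ 4 and x ≤ -4 simultaneously, which is empty.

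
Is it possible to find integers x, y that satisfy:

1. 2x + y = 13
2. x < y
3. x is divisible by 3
Yes

Take x = 0, y = 13. Substituting into each constraint:
  (1) 2(0) + 13 = 13 ✓
  (2) 0 < 13 ✓
  (3) 0 = 3 × 0, remainder 0 ✓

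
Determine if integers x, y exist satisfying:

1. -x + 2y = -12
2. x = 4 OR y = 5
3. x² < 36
Yes

Take x = 4, y = -4. Substituting into each constraint:
  (1) (-4) + 2(-4) = -12 ✓
  (2) x = 4, target 4 ✓ (first branch holds)
  (3) x² = (4)² = 16, and 16 < 36 ✓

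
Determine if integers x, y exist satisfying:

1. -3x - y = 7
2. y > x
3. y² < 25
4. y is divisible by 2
Yes

Take x = -3, y = 2. Substituting into each constraint:
  (1) -3(-3) + (-2) = 7 ✓
  (2) 2 > -3 ✓
  (3) y² = (2)² = 4, and 4 < 25 ✓
  (4) 2 = 2 × 1, remainder 0 ✓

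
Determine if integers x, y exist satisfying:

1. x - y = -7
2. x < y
Yes

Take x = 0, y = 7. Substituting into each constraint:
  (1) 0 + (-7) = -7 ✓
  (2) 0 < 7 ✓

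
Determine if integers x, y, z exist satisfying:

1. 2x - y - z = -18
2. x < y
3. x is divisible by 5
Yes

Take x = 0, y = 1, z = 17. Substituting into each constraint:
  (1) 2(0) + (-1) + (-17) = -18 ✓
  (2) 0 < 1 ✓
  (3) 0 = 5 × 0, remainder 0 ✓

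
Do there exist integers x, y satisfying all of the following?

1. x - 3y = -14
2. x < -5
Yes

Take x = -8, y = 2. Substituting into each constraint:
  (1) (-8) - 3(2) = -14 ✓
  (2) -8 < -5 ✓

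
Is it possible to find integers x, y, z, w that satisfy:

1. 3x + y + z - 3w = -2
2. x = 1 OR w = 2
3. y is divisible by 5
Yes

Take x = 2, y = 0, z = -2, w = 2. Substituting into each constraint:
  (1) 3(2) + 0 + (-2) - 3(2) = -2 ✓
  (2) w = 2, target 2 ✓ (second branch holds)
  (3) 0 = 5 × 0, remainder 0 ✓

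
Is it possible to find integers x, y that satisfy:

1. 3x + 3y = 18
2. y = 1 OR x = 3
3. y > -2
Yes

Take x = 5, y = 1. Substituting into each constraint:
  (1) 3(5) + 3(1) = 18 ✓
  (2) y = 1, target 1 ✓ (first branch holds)
  (3) 1 > -2 ✓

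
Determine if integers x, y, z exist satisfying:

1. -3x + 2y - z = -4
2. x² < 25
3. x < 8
Yes

Take x = 0, y = -2, z = 0. Substituting into each constraint:
  (1) -3(0) + 2(-2) + 0 = -4 ✓
  (2) x² = (0)² = 0, and 0 < 25 ✓
  (3) 0 < 8 ✓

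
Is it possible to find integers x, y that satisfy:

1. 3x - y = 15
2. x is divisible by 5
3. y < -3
Yes

Take x = 0, y = -15. Substituting into each constraint:
  (1) 3(0) + 15 = 15 ✓
  (2) 0 = 5 × 0, remainder 0 ✓
  (3) -15 < -3 ✓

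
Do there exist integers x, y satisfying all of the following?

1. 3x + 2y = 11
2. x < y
Yes

Take x = 1, y = 4. Substituting into each constraint:
  (1) 3(1) + 2(4) = 11 ✓
  (2) 1 < 4 ✓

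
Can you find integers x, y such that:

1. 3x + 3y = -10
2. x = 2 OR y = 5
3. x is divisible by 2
No

Even the single constraint (3x + 3y = -10) is infeasible over the integers.

  - 3x + 3y = -10: every term on the left is divisible by 3, so the LHS ≡ 0 (mod 3), but the RHS -10 is not — no integer solution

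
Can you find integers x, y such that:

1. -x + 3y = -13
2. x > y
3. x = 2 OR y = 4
Yes

Take x = 25, y = 4. Substituting into each constraint:
  (1) (-25) + 3(4) = -13 ✓
  (2) 25 > 4 ✓
  (3) y = 4, target 4 ✓ (second branch holds)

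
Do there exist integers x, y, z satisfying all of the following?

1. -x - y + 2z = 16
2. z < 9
Yes

Take x = 0, y = 0, z = 8. Substituting into each constraint:
  (1) 0 + 0 + 2(8) = 16 ✓
  (2) 8 < 9 ✓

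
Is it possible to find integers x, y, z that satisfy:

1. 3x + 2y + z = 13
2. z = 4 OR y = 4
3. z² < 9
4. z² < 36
Yes

Take x = 1, y = 4, z = 2. Substituting into each constraint:
  (1) 3(1) + 2(4) + 2 = 13 ✓
  (2) y = 4, target 4 ✓ (second branch holds)
  (3) z² = (2)² = 4, and 4 < 9 ✓
  (4) z² = (2)² = 4, and 4 < 36 ✓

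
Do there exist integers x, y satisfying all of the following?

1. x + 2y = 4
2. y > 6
Yes

Take x = -10, y = 7. Substituting into each constraint:
  (1) (-10) + 2(7) = 4 ✓
  (2) 7 > 6 ✓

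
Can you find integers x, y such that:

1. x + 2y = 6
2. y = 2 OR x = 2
Yes

Take x = 2, y = 2. Substituting into each constraint:
  (1) 2 + 2(2) = 6 ✓
  (2) y = 2, target 2 ✓ (first branch holds)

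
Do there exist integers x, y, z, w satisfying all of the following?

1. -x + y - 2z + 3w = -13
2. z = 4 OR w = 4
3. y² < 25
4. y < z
Yes

Take x = 24, y = -1, z = 0, w = 4. Substituting into each constraint:
  (1) (-24) + (-1) - 2(0) + 3(4) = -13 ✓
  (2) w = 4, target 4 ✓ (second branch holds)
  (3) y² = (-1)² = 1, and 1 < 25 ✓
  (4) -1 < 0 ✓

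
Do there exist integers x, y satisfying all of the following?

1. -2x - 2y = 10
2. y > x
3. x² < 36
Yes

Take x = -5, y = 0. Substituting into each constraint:
  (1) -2(-5) - 2(0) = 10 ✓
  (2) 0 > -5 ✓
  (3) x² = (-5)² = 25, and 25 < 36 ✓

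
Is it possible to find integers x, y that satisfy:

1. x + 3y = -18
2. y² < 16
Yes

Take x = -18, y = 0. Substituting into each constraint:
  (1) (-18) + 3(0) = -18 ✓
  (2) y² = (0)² = 0, and 0 < 16 ✓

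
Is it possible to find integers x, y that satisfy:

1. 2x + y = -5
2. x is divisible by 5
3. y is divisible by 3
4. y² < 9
No

The full constraint system is jointly infeasible over the integers. Each constraint and what it forces:

  - 2x + y = -5: is a linear equation tying the variables together
  - x is divisible by 5: restricts x to multiples of 5
  - y is divisible by 3: restricts y to multiples of 3
  - y² < 9: restricts y to |y| ≤ 2

The bounds confine y to {0} with 3 | y. For each value, substitute into the equation:
  • y = 0: the equation gives 2x = -5, so x would not be an integer.
Every case fails, so no integer solution exists.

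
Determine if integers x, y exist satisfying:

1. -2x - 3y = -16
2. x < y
Yes

Take x = 2, y = 4. Substituting into each constraint:
  (1) -2(2) - 3(4) = -16 ✓
  (2) 2 < 4 ✓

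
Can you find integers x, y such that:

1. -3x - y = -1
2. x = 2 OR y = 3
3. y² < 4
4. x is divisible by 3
No

A contradictory subset is {x = 2 OR y = 3, y² < 4, x is divisible by 3}. No integer assignment can satisfy these jointly:

  - x = 2 OR y = 3: forces a choice: either x = 2 or y = 3
  - y² < 4: restricts y to |y| ≤ 1
  - x is divisible by 3: restricts x to multiples of 3

Split on the disjunction (x = 2 OR y = 3):
  • If x = 2: this contradicts the divisibility constraint — 2 is not a multiple of 3.
  • If y = 3: this contradicts y² < 4, which requires |y| ≤ 1.
Both branches are infeasible, so the system has no integer solution.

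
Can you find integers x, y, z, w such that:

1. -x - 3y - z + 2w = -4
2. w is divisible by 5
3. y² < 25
Yes

Take x = 1, y = 1, z = 0, w = 0. Substituting into each constraint:
  (1) (-1) - 3(1) + 0 + 2(0) = -4 ✓
  (2) 0 = 5 × 0, remainder 0 ✓
  (3) y² = (1)² = 1, and 1 < 25 ✓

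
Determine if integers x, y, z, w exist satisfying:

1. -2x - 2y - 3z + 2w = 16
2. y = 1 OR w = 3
Yes

Take x = 0, y = 1, z = -2, w = 6. Substituting into each constraint:
  (1) -2(0) - 2(1) - 3(-2) + 2(6) = 16 ✓
  (2) y = 1, target 1 ✓ (first branch holds)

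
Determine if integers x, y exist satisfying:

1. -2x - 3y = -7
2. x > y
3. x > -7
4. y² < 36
Yes

Take x = 2, y = 1. Substituting into each constraint:
  (1) -2(2) - 3(1) = -7 ✓
  (2) 2 > 1 ✓
  (3) 2 > -7 ✓
  (4) y² = (1)² = 1, and 1 < 36 ✓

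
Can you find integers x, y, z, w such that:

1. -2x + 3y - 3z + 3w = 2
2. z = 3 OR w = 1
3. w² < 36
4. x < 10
Yes

Take x = -1, y = -1, z = 0, w = 1. Substituting into each constraint:
  (1) -2(-1) + 3(-1) - 3(0) + 3(1) = 2 ✓
  (2) w = 1, target 1 ✓ (second branch holds)
  (3) w² = (1)² = 1, and 1 < 36 ✓
  (4) -1 < 10 ✓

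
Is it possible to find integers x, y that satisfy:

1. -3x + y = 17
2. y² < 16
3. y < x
No

The full constraint system is jointly infeasible over the integers. Each constraint and what it forces:

  - -3x + y = 17: is a linear equation tying the variables together
  - y² < 16: restricts y to |y| ≤ 3
  - y < x: bounds one variable relative to another variable

Propagating the comparison: x > y and y ≥ -3 give x ≥ -2. Range argument: with x ∈ [-2, ∞], y ∈ [-3, 3], the left side of the equation is at most 9, but the right side is 17 > 9. No integer solution exists.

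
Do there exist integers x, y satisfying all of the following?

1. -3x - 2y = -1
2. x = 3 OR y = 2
Yes

Take x = 3, y = -4. Substituting into each constraint:
  (1) -3(3) - 2(-4) = -1 ✓
  (2) x = 3, target 3 ✓ (first branch holds)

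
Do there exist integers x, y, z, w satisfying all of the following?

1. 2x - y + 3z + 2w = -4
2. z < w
Yes

Take x = -3, y = 0, z = 0, w = 1. Substituting into each constraint:
  (1) 2(-3) + 0 + 3(0) + 2(1) = -4 ✓
  (2) 0 < 1 ✓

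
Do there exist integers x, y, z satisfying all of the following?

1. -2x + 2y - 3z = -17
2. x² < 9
Yes

Take x = 0, y = -7, z = 1. Substituting into each constraint:
  (1) -2(0) + 2(-7) - 3(1) = -17 ✓
  (2) x² = (0)² = 0, and 0 < 9 ✓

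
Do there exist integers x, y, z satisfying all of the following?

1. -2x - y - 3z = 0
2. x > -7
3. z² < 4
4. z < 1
Yes

Take x = 0, y = 0, z = 0. Substituting into each constraint:
  (1) -2(0) + 0 - 3(0) = 0 ✓
  (2) 0 > -7 ✓
  (3) z² = (0)² = 0, and 0 < 4 ✓
  (4) 0 < 1 ✓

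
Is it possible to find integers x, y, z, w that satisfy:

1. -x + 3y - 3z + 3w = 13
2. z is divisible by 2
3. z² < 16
Yes

Take x = 2, y = 5, z = 0, w = 0. Substituting into each constraint:
  (1) (-2) + 3(5) - 3(0) + 3(0) = 13 ✓
  (2) 0 = 2 × 0, remainder 0 ✓
  (3) z² = (0)² = 0, and 0 < 16 ✓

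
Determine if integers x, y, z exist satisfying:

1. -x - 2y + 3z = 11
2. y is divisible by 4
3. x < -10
Yes

Take x = -11, y = 0, z = 0. Substituting into each constraint:
  (1) 11 - 2(0) + 3(0) = 11 ✓
  (2) 0 = 4 × 0, remainder 0 ✓
  (3) -11 < -10 ✓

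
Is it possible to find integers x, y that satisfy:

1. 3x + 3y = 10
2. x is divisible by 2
No

Even the single constraint (3x + 3y = 10) is infeasible over the integers.

  - 3x + 3y = 10: every term on the left is divisible by 3, so the LHS ≡ 0 (mod 3), but the RHS 10 is not — no integer solution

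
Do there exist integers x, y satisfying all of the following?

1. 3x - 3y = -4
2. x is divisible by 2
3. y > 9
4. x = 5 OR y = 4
No

Even the single constraint (3x - 3y = -4) is infeasible over the integers.

  - 3x - 3y = -4: every term on the left is divisible by 3, so the LHS ≡ 0 (mod 3), but the RHS -4 is not — no integer solution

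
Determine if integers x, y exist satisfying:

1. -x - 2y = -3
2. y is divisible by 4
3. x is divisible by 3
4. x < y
Yes

Take x = -21, y = 12. Substituting into each constraint:
  (1) 21 - 2(12) = -3 ✓
  (2) 12 = 4 × 3, remainder 0 ✓
  (3) -21 = 3 × -7, remainder 0 ✓
  (4) -21 < 12 ✓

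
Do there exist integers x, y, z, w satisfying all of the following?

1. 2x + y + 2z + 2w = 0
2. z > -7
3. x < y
Yes

Take x = -1, y = 0, z = 1, w = 0. Substituting into each constraint:
  (1) 2(-1) + 0 + 2(1) + 2(0) = 0 ✓
  (2) 1 > -7 ✓
  (3) -1 < 0 ✓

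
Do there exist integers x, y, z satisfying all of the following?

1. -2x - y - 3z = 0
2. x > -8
Yes

Take x = 0, y = 0, z = 0. Substituting into each constraint:
  (1) -2(0) + 0 - 3(0) = 0 ✓
  (2) 0 > -8 ✓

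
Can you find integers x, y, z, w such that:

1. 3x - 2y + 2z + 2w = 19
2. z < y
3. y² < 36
Yes

Take x = 7, y = 1, z = 0, w = 0. Substituting into each constraint:
  (1) 3(7) - 2(1) + 2(0) + 2(0) = 19 ✓
  (2) 0 < 1 ✓
  (3) y² = (1)² = 1, and 1 < 36 ✓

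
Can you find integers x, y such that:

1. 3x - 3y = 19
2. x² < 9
No

Even the single constraint (3x - 3y = 19) is infeasible over the integers.

  - 3x - 3y = 19: every term on the left is divisible by 3, so the LHS ≡ 0 (mod 3), but the RHS 19 is not — no integer solution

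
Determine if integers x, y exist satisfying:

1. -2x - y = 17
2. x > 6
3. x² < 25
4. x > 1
No

A contradictory subset is {x > 6, x² < 25}. No integer assignment can satisfy these jointly:

  - x > 6: bounds one variable relative to a constant
  - x² < 25: restricts x to |x| ≤ 4

Direct contradiction: the bounds on x require x ≥ 7 and x ≤ 4 simultaneously, which is empty.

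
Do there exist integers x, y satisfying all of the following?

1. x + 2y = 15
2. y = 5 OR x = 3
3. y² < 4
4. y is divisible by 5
No

The full constraint system is jointly infeasible over the integers. Each constraint and what it forces:

  - x + 2y = 15: is a linear equation tying the variables together
  - y = 5 OR x = 3: forces a choice: either y = 5 or x = 3
  - y² < 4: restricts y to |y| ≤ 1
  - y is divisible by 5: restricts y to multiples of 5

Split on the disjunction (y = 5 OR x = 3):
  • If y = 5: this contradicts y² < 4, which requires |y| ≤ 1.
  • If x = 3: with x = 3, writing y = 5y', every remaining term of the linear equation is divisible by 10, so the left side is ≡ 0 (mod 10); but the right side 12 ≡ 2 (mod 10). No integers can satisfy it.
Both branches are infeasible, so the system has no integer solution.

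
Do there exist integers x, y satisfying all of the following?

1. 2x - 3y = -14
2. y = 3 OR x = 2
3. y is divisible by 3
Yes

Take x = 2, y = 6. Substituting into each constraint:
  (1) 2(2) - 3(6) = -14 ✓
  (2) x = 2, target 2 ✓ (second branch holds)
  (3) 6 = 3 × 2, remainder 0 ✓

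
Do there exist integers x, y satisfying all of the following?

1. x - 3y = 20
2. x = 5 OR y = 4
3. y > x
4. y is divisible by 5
No

A contradictory subset is {x - 3y = 20, x = 5 OR y = 4, y > x}. No integer assignment can satisfy these jointly:

  - x - 3y = 20: is a linear equation tying the variables together
  - x = 5 OR y = 4: forces a choice: either x = 5 or y = 4
  - y > x: bounds one variable relative to another variable

Split on the disjunction (x = 5 OR y = 4):
  • If x = 5: the equation forces y = -5, giving (x, y) = (5, -5), which violates y > x.
  • If y = 4: the equation forces x = 32, giving (y, x) = (4, 32), which violates y > x.
Both branches are infeasible, so the system has no integer solution.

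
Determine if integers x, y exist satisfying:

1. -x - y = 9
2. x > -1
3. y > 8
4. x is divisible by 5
No

A contradictory subset is {-x - y = 9, x > -1, y > 8}. No integer assignment can satisfy these jointly:

  - -x - y = 9: is a linear equation tying the variables together
  - x > -1: bounds one variable relative to a constant
  - y > 8: bounds one variable relative to a constant

Range argument: with x ∈ [0, ∞], y ∈ [9, ∞], the left side of the equation is at most -9, but the right side is 9 > -9. No integer solution exists.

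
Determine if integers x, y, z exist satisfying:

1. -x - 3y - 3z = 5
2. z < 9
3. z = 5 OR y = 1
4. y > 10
Yes

Take x = -53, y = 11, z = 5. Substituting into each constraint:
  (1) 53 - 3(11) - 3(5) = 5 ✓
  (2) 5 < 9 ✓
  (3) z = 5, target 5 ✓ (first branch holds)
  (4) 11 > 10 ✓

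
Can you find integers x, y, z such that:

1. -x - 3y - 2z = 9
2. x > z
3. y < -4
Yes

Take x = 6, y = -5, z = 0. Substituting into each constraint:
  (1) (-6) - 3(-5) - 2(0) = 9 ✓
  (2) 6 > 0 ✓
  (3) -5 < -4 ✓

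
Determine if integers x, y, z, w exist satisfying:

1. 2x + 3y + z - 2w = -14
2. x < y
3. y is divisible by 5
Yes

Take x = -1, y = 0, z = 0, w = 6. Substituting into each constraint:
  (1) 2(-1) + 3(0) + 0 - 2(6) = -14 ✓
  (2) -1 < 0 ✓
  (3) 0 = 5 × 0, remainder 0 ✓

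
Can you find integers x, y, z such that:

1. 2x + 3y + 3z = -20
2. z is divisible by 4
Yes

Take x = 2, y = -8, z = 0. Substituting into each constraint:
  (1) 2(2) + 3(-8) + 3(0) = -20 ✓
  (2) 0 = 4 × 0, remainder 0 ✓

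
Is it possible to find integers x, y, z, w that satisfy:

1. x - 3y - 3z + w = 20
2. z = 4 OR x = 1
Yes

Take x = 0, y = 0, z = 4, w = 32. Substituting into each constraint:
  (1) 0 - 3(0) - 3(4) + 32 = 20 ✓
  (2) z = 4, target 4 ✓ (first branch holds)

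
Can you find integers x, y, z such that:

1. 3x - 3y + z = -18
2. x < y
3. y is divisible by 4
Yes

Take x = -1, y = 0, z = -15. Substituting into each constraint:
  (1) 3(-1) - 3(0) + (-15) = -18 ✓
  (2) -1 < 0 ✓
  (3) 0 = 4 × 0, remainder 0 ✓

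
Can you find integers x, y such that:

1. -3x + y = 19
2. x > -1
Yes

Take x = 0, y = 19. Substituting into each constraint:
  (1) -3(0) + 19 = 19 ✓
  (2) 0 > -1 ✓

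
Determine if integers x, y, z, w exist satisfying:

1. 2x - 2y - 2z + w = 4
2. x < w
Yes

Take x = -1, y = 0, z = -3, w = 0. Substituting into each constraint:
  (1) 2(-1) - 2(0) - 2(-3) + 0 = 4 ✓
  (2) -1 < 0 ✓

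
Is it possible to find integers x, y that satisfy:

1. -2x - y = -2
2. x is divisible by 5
Yes

Take x = 0, y = 2. Substituting into each constraint:
  (1) -2(0) + (-2) = -2 ✓
  (2) 0 = 5 × 0, remainder 0 ✓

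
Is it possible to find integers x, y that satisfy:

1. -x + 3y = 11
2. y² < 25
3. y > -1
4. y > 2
Yes

Take x = -2, y = 3. Substituting into each constraint:
  (1) 2 + 3(3) = 11 ✓
  (2) y² = (3)² = 9, and 9 < 25 ✓
  (3) 3 > -1 ✓
  (4) 3 > 2 ✓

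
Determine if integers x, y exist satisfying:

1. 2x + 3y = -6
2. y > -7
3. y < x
Yes

Take x = 0, y = -2. Substituting into each constraint:
  (1) 2(0) + 3(-2) = -6 ✓
  (2) -2 > -7 ✓
  (3) -2 < 0 ✓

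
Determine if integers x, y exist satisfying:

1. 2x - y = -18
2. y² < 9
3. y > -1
Yes

Take x = -9, y = 0. Substituting into each constraint:
  (1) 2(-9) + 0 = -18 ✓
  (2) y² = (0)² = 0, and 0 < 9 ✓
  (3) 0 > -1 ✓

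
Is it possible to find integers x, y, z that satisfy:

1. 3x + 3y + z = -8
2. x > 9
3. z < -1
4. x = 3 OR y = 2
Yes

Take x = 10, y = 2, z = -44. Substituting into each constraint:
  (1) 3(10) + 3(2) + (-44) = -8 ✓
  (2) 10 > 9 ✓
  (3) -44 < -1 ✓
  (4) y = 2, target 2 ✓ (second branch holds)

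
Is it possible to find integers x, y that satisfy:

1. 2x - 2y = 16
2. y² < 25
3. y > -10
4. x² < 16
No

A contradictory subset is {2x - 2y = 16, y² < 25, x² < 16}. No integer assignment can satisfy these jointly:

  - 2x - 2y = 16: is a linear equation tying the variables together
  - y² < 25: restricts y to |y| ≤ 4
  - x² < 16: restricts x to |x| ≤ 3

Range argument: with x ∈ [-3, 3], y ∈ [-4, 4], the left side of the equation is at most 14, but the right side is 16 > 14. No integer solution exists.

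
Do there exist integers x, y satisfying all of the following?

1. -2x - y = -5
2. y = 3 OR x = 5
Yes

Take x = 1, y = 3. Substituting into each constraint:
  (1) -2(1) + (-3) = -5 ✓
  (2) y = 3, target 3 ✓ (first branch holds)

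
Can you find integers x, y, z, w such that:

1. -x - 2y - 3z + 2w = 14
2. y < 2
Yes

Take x = 0, y = 0, z = 0, w = 7. Substituting into each constraint:
  (1) 0 - 2(0) - 3(0) + 2(7) = 14 ✓
  (2) 0 < 2 ✓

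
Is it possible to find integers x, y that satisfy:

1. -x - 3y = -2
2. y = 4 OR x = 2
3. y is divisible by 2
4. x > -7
Yes

Take x = 2, y = 0. Substituting into each constraint:
  (1) (-2) - 3(0) = -2 ✓
  (2) x = 2, target 2 ✓ (second branch holds)
  (3) 0 = 2 × 0, remainder 0 ✓
  (4) 2 > -7 ✓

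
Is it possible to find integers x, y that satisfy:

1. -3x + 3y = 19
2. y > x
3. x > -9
No

Even the single constraint (-3x + 3y = 19) is infeasible over the integers.

  - -3x + 3y = 19: every term on the left is divisible by 3, so the LHS ≡ 0 (mod 3), but the RHS 19 is not — no integer solution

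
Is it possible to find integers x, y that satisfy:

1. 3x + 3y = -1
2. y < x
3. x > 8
No

Even the single constraint (3x + 3y = -1) is infeasible over the integers.

  - 3x + 3y = -1: every term on the left is divisible by 3, so the LHS ≡ 0 (mod 3), but the RHS -1 is not — no integer solution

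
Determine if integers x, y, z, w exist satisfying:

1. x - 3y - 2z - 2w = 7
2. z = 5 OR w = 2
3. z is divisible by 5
Yes

Take x = 2, y = -3, z = 0, w = 2. Substituting into each constraint:
  (1) 2 - 3(-3) - 2(0) - 2(2) = 7 ✓
  (2) w = 2, target 2 ✓ (second branch holds)
  (3) 0 = 5 × 0, remainder 0 ✓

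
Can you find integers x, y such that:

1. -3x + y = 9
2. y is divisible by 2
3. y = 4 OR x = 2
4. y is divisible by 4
No

A contradictory subset is {-3x + y = 9, y = 4 OR x = 2, y is divisible by 4}. No integer assignment can satisfy these jointly:

  - -3x + y = 9: is a linear equation tying the variables together
  - y = 4 OR x = 2: forces a choice: either y = 4 or x = 2
  - y is divisible by 4: restricts y to multiples of 4

Split on the disjunction (y = 4 OR x = 2):
  • If y = 4: with y = 4, every remaining term of the linear equation is divisible by 3, so the left side is ≡ 0 (mod 3); but the right side 5 ≡ 2 (mod 3). No integers can satisfy it.
  • If x = 2: with x = 2, writing y = 4y', every remaining term of the linear equation is divisible by 4, so the left side is ≡ 0 (mod 4); but the right side 15 ≡ 3 (mod 4). No integers can satisfy it.
Both branches are infeasible, so the system has no integer solution.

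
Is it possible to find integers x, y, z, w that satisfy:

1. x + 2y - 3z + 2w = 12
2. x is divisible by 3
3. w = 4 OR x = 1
Yes

Take x = 0, y = -1, z = -2, w = 4. Substituting into each constraint:
  (1) 0 + 2(-1) - 3(-2) + 2(4) = 12 ✓
  (2) 0 = 3 × 0, remainder 0 ✓
  (3) w = 4, target 4 ✓ (first branch holds)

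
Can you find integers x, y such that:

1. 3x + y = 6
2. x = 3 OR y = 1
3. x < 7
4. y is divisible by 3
Yes

Take x = 3, y = -3. Substituting into each constraint:
  (1) 3(3) + (-3) = 6 ✓
  (2) x = 3, target 3 ✓ (first branch holds)
  (3) 3 < 7 ✓
  (4) -3 = 3 × -1, remainder 0 ✓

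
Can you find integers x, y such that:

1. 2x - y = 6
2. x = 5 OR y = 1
Yes

Take x = 5, y = 4. Substituting into each constraint:
  (1) 2(5) + (-4) = 6 ✓
  (2) x = 5, target 5 ✓ (first branch holds)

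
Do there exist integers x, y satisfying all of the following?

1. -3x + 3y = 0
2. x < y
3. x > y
No

A contradictory subset is {x < y, x > y}. No integer assignment can satisfy these jointly:

  - x < y: bounds one variable relative to another variable
  - x > y: bounds one variable relative to another variable

Direct contradiction: y > x and x > y cannot both hold.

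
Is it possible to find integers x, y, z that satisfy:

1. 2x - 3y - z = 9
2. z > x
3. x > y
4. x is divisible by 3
Yes

Take x = 0, y = -4, z = 3. Substituting into each constraint:
  (1) 2(0) - 3(-4) + (-3) = 9 ✓
  (2) 3 > 0 ✓
  (3) 0 > -4 ✓
  (4) 0 = 3 × 0, remainder 0 ✓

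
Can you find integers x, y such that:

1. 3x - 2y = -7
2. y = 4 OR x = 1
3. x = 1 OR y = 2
Yes

Take x = 1, y = 5. Substituting into each constraint:
  (1) 3(1) - 2(5) = -7 ✓
  (2) x = 1, target 1 ✓ (second branch holds)
  (3) x = 1, target 1 ✓ (first branch holds)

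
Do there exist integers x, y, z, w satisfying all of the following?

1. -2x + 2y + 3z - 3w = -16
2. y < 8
Yes

Take x = 0, y = -8, z = 0, w = 0. Substituting into each constraint:
  (1) -2(0) + 2(-8) + 3(0) - 3(0) = -16 ✓
  (2) -8 < 8 ✓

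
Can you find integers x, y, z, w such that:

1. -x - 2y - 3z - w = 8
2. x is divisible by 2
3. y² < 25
Yes

Take x = 0, y = 2, z = -4, w = 0. Substituting into each constraint:
  (1) 0 - 2(2) - 3(-4) + 0 = 8 ✓
  (2) 0 = 2 × 0, remainder 0 ✓
  (3) y² = (2)² = 4, and 4 < 25 ✓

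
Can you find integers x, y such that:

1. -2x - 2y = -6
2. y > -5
Yes

Take x = 0, y = 3. Substituting into each constraint:
  (1) -2(0) - 2(3) = -6 ✓
  (2) 3 > -5 ✓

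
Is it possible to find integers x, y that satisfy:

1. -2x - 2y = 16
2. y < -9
Yes

Take x = 2, y = -10. Substituting into each constraint:
  (1) -2(2) - 2(-10) = 16 ✓
  (2) -10 < -9 ✓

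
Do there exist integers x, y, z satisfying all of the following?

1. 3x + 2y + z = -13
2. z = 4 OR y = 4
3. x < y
Yes

Take x = -9, y = 4, z = 6. Substituting into each constraint:
  (1) 3(-9) + 2(4) + 6 = -13 ✓
  (2) y = 4, target 4 ✓ (second branch holds)
  (3) -9 < 4 ✓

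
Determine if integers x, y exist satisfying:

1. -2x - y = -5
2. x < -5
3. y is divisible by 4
No

A contradictory subset is {-2x - y = -5, y is divisible by 4}. No integer assignment can satisfy these jointly:

  - -2x - y = -5: is a linear equation tying the variables together
  - y is divisible by 4: restricts y to multiples of 4

Modular obstruction: writing y = 4y', every remaining term of the linear equation is divisible by 2, so the left side is ≡ 0 (mod 2); but the right side -5 ≡ 1 (mod 2). No integers can satisfy it.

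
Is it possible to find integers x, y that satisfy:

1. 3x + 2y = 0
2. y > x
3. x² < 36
Yes

Take x = -2, y = 3. Substituting into each constraint:
  (1) 3(-2) + 2(3) = 0 ✓
  (2) 3 > -2 ✓
  (3) x² = (-2)² = 4, and 4 < 36 ✓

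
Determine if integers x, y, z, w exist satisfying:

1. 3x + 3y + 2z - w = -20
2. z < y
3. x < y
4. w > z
Yes

Take x = -1, y = 0, z = -1, w = 15. Substituting into each constraint:
  (1) 3(-1) + 3(0) + 2(-1) + (-15) = -20 ✓
  (2) -1 < 0 ✓
  (3) -1 < 0 ✓
  (4) 15 > -1 ✓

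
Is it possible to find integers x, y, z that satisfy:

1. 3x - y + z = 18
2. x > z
Yes

Take x = 1, y = -15, z = 0. Substituting into each constraint:
  (1) 3(1) + 15 + 0 = 18 ✓
  (2) 1 > 0 ✓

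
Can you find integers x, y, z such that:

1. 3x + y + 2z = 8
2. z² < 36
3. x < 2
Yes

Take x = 0, y = 0, z = 4. Substituting into each constraint:
  (1) 3(0) + 0 + 2(4) = 8 ✓
  (2) z² = (4)² = 16, and 16 < 36 ✓
  (3) 0 < 2 ✓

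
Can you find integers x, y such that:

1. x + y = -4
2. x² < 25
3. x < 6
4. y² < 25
Yes

Take x = 0, y = -4. Substituting into each constraint:
  (1) 0 + (-4) = -4 ✓
  (2) x² = (0)² = 0, and 0 < 25 ✓
  (3) 0 < 6 ✓
  (4) y² = (-4)² = 16, and 16 < 25 ✓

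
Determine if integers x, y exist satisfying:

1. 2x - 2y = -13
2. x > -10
No

Even the single constraint (2x - 2y = -13) is infeasible over the integers.

  - 2x - 2y = -13: every term on the left is divisible by 2, so the LHS ≡ 0 (mod 2), but the RHS -13 is not — no integer solution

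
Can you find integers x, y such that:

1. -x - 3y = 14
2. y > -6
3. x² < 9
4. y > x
No

A contradictory subset is {-x - 3y = 14, x² < 9, y > x}. No integer assignment can satisfy these jointly:

  - -x - 3y = 14: is a linear equation tying the variables together
  - x² < 9: restricts x to |x| ≤ 2
  - y > x: bounds one variable relative to another variable

Propagating the comparison: y > x and x ≥ -2 give y ≥ -1. Range argument: with x ∈ [-2, 2], y ∈ [-1, ∞], the left side of the equation is at most 5, but the right side is 14 > 5. No integer solution exists.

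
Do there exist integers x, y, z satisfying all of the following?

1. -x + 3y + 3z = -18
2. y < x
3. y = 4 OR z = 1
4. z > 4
Yes

Take x = 45, y = 4, z = 5. Substituting into each constraint:
  (1) (-45) + 3(4) + 3(5) = -18 ✓
  (2) 4 < 45 ✓
  (3) y = 4, target 4 ✓ (first branch holds)
  (4) 5 > 4 ✓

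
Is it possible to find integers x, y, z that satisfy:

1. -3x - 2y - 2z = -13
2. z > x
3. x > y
Yes

Take x = 1, y = 0, z = 5. Substituting into each constraint:
  (1) -3(1) - 2(0) - 2(5) = -13 ✓
  (2) 5 > 1 ✓
  (3) 1 > 0 ✓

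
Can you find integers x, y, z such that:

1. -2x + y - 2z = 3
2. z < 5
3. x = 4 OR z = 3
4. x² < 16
Yes

Take x = 0, y = 9, z = 3. Substituting into each constraint:
  (1) -2(0) + 9 - 2(3) = 3 ✓
  (2) 3 < 5 ✓
  (3) z = 3, target 3 ✓ (second branch holds)
  (4) x² = (0)² = 0, and 0 < 16 ✓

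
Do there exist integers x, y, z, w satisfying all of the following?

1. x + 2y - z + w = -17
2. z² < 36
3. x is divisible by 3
Yes

Take x = 0, y = -9, z = 2, w = 3. Substituting into each constraint:
  (1) 0 + 2(-9) + (-2) + 3 = -17 ✓
  (2) z² = (2)² = 4, and 4 < 36 ✓
  (3) 0 = 3 × 0, remainder 0 ✓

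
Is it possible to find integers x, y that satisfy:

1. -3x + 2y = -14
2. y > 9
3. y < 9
No

A contradictory subset is {y > 9, y < 9}. No integer assignment can satisfy these jointly:

  - y > 9: bounds one variable relative to a constant
  - y < 9: bounds one variable relative to a constant

Direct contradiction: the bounds on y require y ≥ 10 and y ≤ 8 simultaneously, which is empty.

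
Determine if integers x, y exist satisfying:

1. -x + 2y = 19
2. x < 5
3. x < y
Yes

Take x = -19, y = 0. Substituting into each constraint:
  (1) 19 + 2(0) = 19 ✓
  (2) -19 < 5 ✓
  (3) -19 < 0 ✓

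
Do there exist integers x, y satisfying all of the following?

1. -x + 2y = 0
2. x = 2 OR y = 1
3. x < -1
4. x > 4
No

A contradictory subset is {x < -1, x > 4}. No integer assignment can satisfy these jointly:

  - x < -1: bounds one variable relative to a constant
  - x > 4: bounds one variable relative to a constant

Direct contradiction: the bounds on x require x ≥ 5 and x ≤ -2 simultaneously, which is empty.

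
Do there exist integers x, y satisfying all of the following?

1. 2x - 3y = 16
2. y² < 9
Yes

Take x = 8, y = 0. Substituting into each constraint:
  (1) 2(8) - 3(0) = 16 ✓
  (2) y² = (0)² = 0, and 0 < 9 ✓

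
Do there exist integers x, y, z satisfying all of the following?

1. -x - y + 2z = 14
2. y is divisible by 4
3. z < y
Yes

Take x = -16, y = 0, z = -1. Substituting into each constraint:
  (1) 16 + 0 + 2(-1) = 14 ✓
  (2) 0 = 4 × 0, remainder 0 ✓
  (3) -1 < 0 ✓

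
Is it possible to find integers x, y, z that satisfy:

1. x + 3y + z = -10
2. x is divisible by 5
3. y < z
Yes

Take x = 0, y = -3, z = -1. Substituting into each constraint:
  (1) 0 + 3(-3) + (-1) = -10 ✓
  (2) 0 = 5 × 0, remainder 0 ✓
  (3) -3 < -1 ✓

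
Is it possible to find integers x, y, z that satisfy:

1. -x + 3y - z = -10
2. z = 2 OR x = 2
Yes

Take x = -1, y = -3, z = 2. Substituting into each constraint:
  (1) 1 + 3(-3) + (-2) = -10 ✓
  (2) z = 2, target 2 ✓ (first branch holds)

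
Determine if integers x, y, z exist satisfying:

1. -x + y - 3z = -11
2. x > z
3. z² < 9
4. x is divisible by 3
Yes

Take x = 0, y = -14, z = -1. Substituting into each constraint:
  (1) 0 + (-14) - 3(-1) = -11 ✓
  (2) 0 > -1 ✓
  (3) z² = (-1)² = 1, and 1 < 9 ✓
  (4) 0 = 3 × 0, remainder 0 ✓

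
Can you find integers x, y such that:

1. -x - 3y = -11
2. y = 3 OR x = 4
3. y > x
Yes

Take x = 2, y = 3. Substituting into each constraint:
  (1) (-2) - 3(3) = -11 ✓
  (2) y = 3, target 3 ✓ (first branch holds)
  (3) 3 > 2 ✓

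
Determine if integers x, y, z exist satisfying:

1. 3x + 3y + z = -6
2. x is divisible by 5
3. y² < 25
Yes

Take x = 0, y = 0, z = -6. Substituting into each constraint:
  (1) 3(0) + 3(0) + (-6) = -6 ✓
  (2) 0 = 5 × 0, remainder 0 ✓
  (3) y² = (0)² = 0, and 0 < 25 ✓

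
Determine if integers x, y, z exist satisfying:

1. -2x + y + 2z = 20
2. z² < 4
Yes

Take x = 0, y = 20, z = 0. Substituting into each constraint:
  (1) -2(0) + 20 + 2(0) = 20 ✓
  (2) z² = (0)² = 0, and 0 < 4 ✓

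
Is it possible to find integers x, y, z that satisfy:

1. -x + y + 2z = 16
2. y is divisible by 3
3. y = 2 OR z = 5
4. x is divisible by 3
Yes

Take x = -6, y = 0, z = 5. Substituting into each constraint:
  (1) 6 + 0 + 2(5) = 16 ✓
  (2) 0 = 3 × 0, remainder 0 ✓
  (3) z = 5, target 5 ✓ (second branch holds)
  (4) -6 = 3 × -2, remainder 0 ✓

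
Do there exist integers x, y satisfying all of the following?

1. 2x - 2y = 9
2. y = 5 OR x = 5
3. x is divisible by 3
No

Even the single constraint (2x - 2y = 9) is infeasible over the integers.

  - 2x - 2y = 9: every term on the left is divisible by 2, so the LHS ≡ 0 (mod 2), but the RHS 9 is not — no integer solution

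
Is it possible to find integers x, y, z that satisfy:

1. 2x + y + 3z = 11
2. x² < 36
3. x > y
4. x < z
Yes

Take x = 0, y = -1, z = 4. Substituting into each constraint:
  (1) 2(0) + (-1) + 3(4) = 11 ✓
  (2) x² = (0)² = 0, and 0 < 36 ✓
  (3) 0 > -1 ✓
  (4) 0 < 4 ✓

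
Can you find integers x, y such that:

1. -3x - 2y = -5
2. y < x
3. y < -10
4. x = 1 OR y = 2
No

A contradictory subset is {-3x - 2y = -5, y < -10, x = 1 OR y = 2}. No integer assignment can satisfy these jointly:

  - -3x - 2y = -5: is a linear equation tying the variables together
  - y < -10: bounds one variable relative to a constant
  - x = 1 OR y = 2: forces a choice: either x = 1 or y = 2

Split on the disjunction (x = 1 OR y = 2):
  • If x = 1: the equation forces y = 1, which contradicts the bound y ≤ -11.
  • If y = 2: this contradicts the bound y ≤ -11.
Both branches are infeasible, so the system has no integer solution.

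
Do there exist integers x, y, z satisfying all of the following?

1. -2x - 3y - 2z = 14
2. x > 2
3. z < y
Yes

Take x = 4, y = -4, z = -5. Substituting into each constraint:
  (1) -2(4) - 3(-4) - 2(-5) = 14 ✓
  (2) 4 > 2 ✓
  (3) -5 < -4 ✓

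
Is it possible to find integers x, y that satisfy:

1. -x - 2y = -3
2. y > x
Yes

Take x = -1, y = 2. Substituting into each constraint:
  (1) 1 - 2(2) = -3 ✓
  (2) 2 > -1 ✓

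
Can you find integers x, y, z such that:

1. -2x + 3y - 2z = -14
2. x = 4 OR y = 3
Yes

Take x = 4, y = 2, z = 6. Substituting into each constraint:
  (1) -2(4) + 3(2) - 2(6) = -14 ✓
  (2) x = 4, target 4 ✓ (first branch holds)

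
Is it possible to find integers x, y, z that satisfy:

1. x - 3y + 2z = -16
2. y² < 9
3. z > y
Yes

Take x = -18, y = 0, z = 1. Substituting into each constraint:
  (1) (-18) - 3(0) + 2(1) = -16 ✓
  (2) y² = (0)² = 0, and 0 < 9 ✓
  (3) 1 > 0 ✓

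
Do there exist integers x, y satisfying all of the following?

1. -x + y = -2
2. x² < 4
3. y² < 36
Yes

Take x = 0, y = -2. Substituting into each constraint:
  (1) 0 + (-2) = -2 ✓
  (2) x² = (0)² = 0, and 0 < 4 ✓
  (3) y² = (-2)² = 4, and 4 < 36 ✓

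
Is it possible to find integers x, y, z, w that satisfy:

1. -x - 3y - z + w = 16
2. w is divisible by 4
Yes

Take x = -16, y = 0, z = 0, w = 0. Substituting into each constraint:
  (1) 16 - 3(0) + 0 + 0 = 16 ✓
  (2) 0 = 4 × 0, remainder 0 ✓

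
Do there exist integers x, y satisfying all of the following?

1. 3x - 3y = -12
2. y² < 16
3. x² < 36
Yes

Take x = -4, y = 0. Substituting into each constraint:
  (1) 3(-4) - 3(0) = -12 ✓
  (2) y² = (0)² = 0, and 0 < 16 ✓
  (3) x² = (-4)² = 16, and 16 < 36 ✓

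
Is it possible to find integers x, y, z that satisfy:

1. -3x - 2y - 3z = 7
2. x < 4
Yes

Take x = -3, y = 1, z = 0. Substituting into each constraint:
  (1) -3(-3) - 2(1) - 3(0) = 7 ✓
  (2) -3 < 4 ✓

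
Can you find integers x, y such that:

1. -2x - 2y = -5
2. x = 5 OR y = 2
No

Even the single constraint (-2x - 2y = -5) is infeasible over the integers.

  - -2x - 2y = -5: every term on the left is divisible by 2, so the LHS ≡ 0 (mod 2), but the RHS -5 is not — no integer solution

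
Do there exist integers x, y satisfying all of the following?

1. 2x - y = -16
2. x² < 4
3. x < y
Yes

Take x = 0, y = 16. Substituting into each constraint:
  (1) 2(0) + (-16) = -16 ✓
  (2) x² = (0)² = 0, and 0 < 4 ✓
  (3) 0 < 16 ✓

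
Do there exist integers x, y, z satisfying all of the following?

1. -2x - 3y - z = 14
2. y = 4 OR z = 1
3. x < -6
Yes

Take x = -14, y = 4, z = 2. Substituting into each constraint:
  (1) -2(-14) - 3(4) + (-2) = 14 ✓
  (2) y = 4, target 4 ✓ (first branch holds)
  (3) -14 < -6 ✓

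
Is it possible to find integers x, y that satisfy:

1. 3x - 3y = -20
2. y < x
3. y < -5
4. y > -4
No

Even the single constraint (3x - 3y = -20) is infeasible over the integers.

  - 3x - 3y = -20: every term on the left is divisible by 3, so the LHS ≡ 0 (mod 3), but the RHS -20 is not — no integer solution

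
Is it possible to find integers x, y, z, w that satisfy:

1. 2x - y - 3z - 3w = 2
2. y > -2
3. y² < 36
Yes

Take x = 1, y = 0, z = 0, w = 0. Substituting into each constraint:
  (1) 2(1) + 0 - 3(0) - 3(0) = 2 ✓
  (2) 0 > -2 ✓
  (3) y² = (0)² = 0, and 0 < 36 ✓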